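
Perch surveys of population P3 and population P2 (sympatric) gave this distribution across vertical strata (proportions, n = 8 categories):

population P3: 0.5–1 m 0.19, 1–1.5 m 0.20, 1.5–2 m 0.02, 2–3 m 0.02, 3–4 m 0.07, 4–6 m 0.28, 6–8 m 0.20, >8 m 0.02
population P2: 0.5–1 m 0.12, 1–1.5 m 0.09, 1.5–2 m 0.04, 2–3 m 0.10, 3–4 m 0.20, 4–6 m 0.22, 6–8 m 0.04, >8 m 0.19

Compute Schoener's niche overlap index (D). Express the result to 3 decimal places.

0.600

Σ|p₁ᵢ − p₂ᵢ| = 0.07 + 0.11 + 0.02 + 0.08 + 0.13 + 0.06 + 0.16 + 0.17 = 0.80
D = 1 − ½ × 0.80 = 1 − 0.400 = 0.60000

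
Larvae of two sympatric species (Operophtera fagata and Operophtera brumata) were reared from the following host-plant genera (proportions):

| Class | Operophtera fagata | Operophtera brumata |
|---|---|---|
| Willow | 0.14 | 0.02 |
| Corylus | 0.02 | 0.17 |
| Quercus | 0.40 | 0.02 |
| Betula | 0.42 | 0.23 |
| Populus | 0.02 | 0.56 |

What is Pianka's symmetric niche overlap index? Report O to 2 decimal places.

0.32

Σ p₁ᵢp₂ᵢ = 0.0028 + 0.0034 + 0.0080 + 0.0966 + 0.0112 = 0.1220
Σp_1ᵢ² = 0.14² + 0.02² + 0.40² + 0.42² + 0.02² = 0.0196 + 0.0004 + 0.1600 + 0.1764 + 0.0004 = 0.3568
Σp_2ᵢ² = 0.02² + 0.17² + 0.02² + 0.23² + 0.56² = 0.0004 + 0.0289 + 0.0004 + 0.0529 + 0.3136 = 0.3962
O = 0.1220 / √(0.3568 × 0.3962) = 0.1220 / 0.37598 = 0.3245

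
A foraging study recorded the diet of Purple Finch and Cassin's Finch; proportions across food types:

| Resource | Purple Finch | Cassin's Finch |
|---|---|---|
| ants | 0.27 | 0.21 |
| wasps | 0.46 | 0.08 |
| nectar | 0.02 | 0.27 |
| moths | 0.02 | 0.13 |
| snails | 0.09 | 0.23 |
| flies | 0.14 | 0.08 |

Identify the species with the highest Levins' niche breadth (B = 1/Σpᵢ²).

Cassin's Finch

Σp_Purpᵢ² = 0.27² + 0.46² + 0.02² + 0.02² + 0.09² + 0.14² = 0.0729 + 0.2116 + 0.0004 + 0.0004 + 0.0081 + 0.0196 = 0.3130
B_Purp = 1 / 0.3130 = 3.1949
Σp_Cassᵢ² = 0.21² + 0.08² + 0.27² + 0.13² + 0.23² + 0.08² = 0.0441 + 0.0064 + 0.0729 + 0.0169 + 0.0529 + 0.0064 = 0.1996
B_Cass = 1 / 0.1996 = 5.0100
Highest B → broadest niche (most generalist): Cassin's Finch (B = 5.01).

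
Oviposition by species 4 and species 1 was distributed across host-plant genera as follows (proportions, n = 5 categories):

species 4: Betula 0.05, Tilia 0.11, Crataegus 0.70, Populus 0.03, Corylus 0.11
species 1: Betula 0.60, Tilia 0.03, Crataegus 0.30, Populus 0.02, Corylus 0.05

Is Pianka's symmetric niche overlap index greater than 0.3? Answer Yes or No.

Yes

Σ p₁ᵢp₂ᵢ = 0.0300 + 0.0033 + 0.2100 + 0.0006 + 0.0055 = 0.2494
Σp_1ᵢ² = 0.05² + 0.11² + 0.70² + 0.03² + 0.11² = 0.0025 + 0.0121 + 0.4900 + 0.0009 + 0.0121 = 0.5176
Σp_2ᵢ² = 0.60² + 0.03² + 0.30² + 0.02² + 0.05² = 0.3600 + 0.0009 + 0.0900 + 0.0004 + 0.0025 = 0.4538
O = 0.2494 / √(0.5176 × 0.4538) = 0.2494 / 0.48465 = 0.5146
O = 0.5146 > 0.3 → Yes.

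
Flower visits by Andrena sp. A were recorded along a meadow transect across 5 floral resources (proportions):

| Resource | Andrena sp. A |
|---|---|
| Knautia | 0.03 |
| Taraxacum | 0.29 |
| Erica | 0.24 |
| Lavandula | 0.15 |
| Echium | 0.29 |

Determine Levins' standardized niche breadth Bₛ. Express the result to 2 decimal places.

0.75

Σpᵢ² = 0.03² + 0.29² + 0.24² + 0.15² + 0.29² = 0.0009 + 0.0841 + 0.0576 + 0.0225 + 0.0841 = 0.2492
B = 1 / 0.2492 = 4.0128
Bₛ = (B − 1)/(n − 1) = (4.0128 − 1)/(5 − 1) = 3.0128/4 = 0.7532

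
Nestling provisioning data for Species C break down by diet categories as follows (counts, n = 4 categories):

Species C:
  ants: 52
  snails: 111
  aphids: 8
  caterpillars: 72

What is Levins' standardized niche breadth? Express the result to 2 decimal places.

0.64

Proportions for Species C (n=243): 52/243=0.2140, 111/243=0.4568, 8/243=0.0329, 72/243=0.2963
Σpᵢ² = 0.2140² + 0.4568² + 0.0329² + 0.2963² = 0.045796 + 0.208666 + 0.001082 + 0.087794 = 0.343338
B = 1 / 0.343338 = 2.9126
Bₛ = (B − 1)/(n − 1) = (2.9126 − 1)/(4 − 1) = 1.9126/3 = 0.6375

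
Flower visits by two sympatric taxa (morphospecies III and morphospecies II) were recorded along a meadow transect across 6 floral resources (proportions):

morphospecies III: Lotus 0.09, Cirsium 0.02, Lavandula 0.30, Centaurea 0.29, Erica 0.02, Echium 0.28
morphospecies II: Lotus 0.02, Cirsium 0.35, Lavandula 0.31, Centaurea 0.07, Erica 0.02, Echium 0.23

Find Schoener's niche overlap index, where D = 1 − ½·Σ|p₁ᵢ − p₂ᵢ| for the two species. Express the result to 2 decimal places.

0.66

Σ|p₁ᵢ − p₂ᵢ| = 0.07 + 0.33 + 0.01 + 0.22 + 0.00 + 0.05 = 0.68
D = 1 − ½ × 0.68 = 1 − 0.340 = 0.6600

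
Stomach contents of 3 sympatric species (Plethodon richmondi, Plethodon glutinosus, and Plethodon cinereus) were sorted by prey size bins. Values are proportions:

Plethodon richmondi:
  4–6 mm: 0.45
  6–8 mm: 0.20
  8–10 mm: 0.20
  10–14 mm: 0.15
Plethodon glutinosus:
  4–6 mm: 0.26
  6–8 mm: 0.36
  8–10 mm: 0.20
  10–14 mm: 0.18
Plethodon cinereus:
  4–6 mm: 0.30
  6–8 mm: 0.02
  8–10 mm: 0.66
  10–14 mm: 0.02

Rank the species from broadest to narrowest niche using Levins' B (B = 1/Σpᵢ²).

Plethodon glutinosus > Plethodon richmondi > Plethodon cinereus

Σp_richᵢ² = 0.45² + 0.20² + 0.20² + 0.15² = 0.2025 + 0.0400 + 0.0400 + 0.0225 = 0.3050
B_rich = 1 / 0.3050 = 3.2787
Σp_glutᵢ² = 0.26² + 0.36² + 0.20² + 0.18² = 0.0676 + 0.1296 + 0.0400 + 0.0324 = 0.2696
B_glut = 1 / 0.2696 = 3.7092
Σp_cineᵢ² = 0.30² + 0.02² + 0.66² + 0.02² = 0.0900 + 0.0004 + 0.4356 + 0.0004 = 0.5264
B_cine = 1 / 0.5264 = 1.8997
Ranking by B (broadest → narrowest): Plethodon glutinosus (3.71) > Plethodon richmondi (3.28) > Plethodon cinereus (1.90)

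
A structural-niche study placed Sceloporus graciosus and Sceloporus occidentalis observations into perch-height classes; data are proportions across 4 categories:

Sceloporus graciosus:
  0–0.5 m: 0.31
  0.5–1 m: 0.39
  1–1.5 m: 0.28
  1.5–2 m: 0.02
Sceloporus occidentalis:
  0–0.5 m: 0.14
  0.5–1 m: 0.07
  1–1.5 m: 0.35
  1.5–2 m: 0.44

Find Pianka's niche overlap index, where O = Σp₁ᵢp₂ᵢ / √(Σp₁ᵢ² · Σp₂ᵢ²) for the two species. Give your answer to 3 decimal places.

Σ p₁ᵢp₂ᵢ = 0.0434 + 0.0273 + 0.0980 + 0.0088 = 0.1775
Σp_1ᵢ² = 0.31² + 0.39² + 0.28² + 0.02² = 0.0961 + 0.1521 + 0.0784 + 0.0004 = 0.3270
Σp_2ᵢ² = 0.14² + 0.07² + 0.35² + 0.44² = 0.0196 + 0.0049 + 0.1225 + 0.1936 = 0.3406
O = 0.1775 / √(0.3270 × 0.3406) = 0.1775 / 0.333731 = 0.53187

0.532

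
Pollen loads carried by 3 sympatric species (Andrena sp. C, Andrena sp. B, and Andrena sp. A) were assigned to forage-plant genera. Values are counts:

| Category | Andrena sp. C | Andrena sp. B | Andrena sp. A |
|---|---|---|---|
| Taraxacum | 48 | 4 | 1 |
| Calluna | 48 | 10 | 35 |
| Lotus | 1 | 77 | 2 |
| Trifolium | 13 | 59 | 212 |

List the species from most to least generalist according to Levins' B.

Andrena sp. C > Andrena sp. B > Andrena sp. A

Proportions for Andrena sp. C (n=110): 48/110=0.4364, 48/110=0.4364, 1/110=0.0091, 13/110=0.1182
Proportions for Andrena sp. B (n=150): 4/150=0.0267, 10/150=0.0667, 77/150=0.5133, 59/150=0.3933
Proportions for Andrena sp. A (n=250): 1/250=0.0040, 35/250=0.1400, 2/250=0.0080, 212/250=0.8480
Σp_Cᵢ² = 0.4364² + 0.4364² + 0.0091² + 0.1182² = 0.190445 + 0.190445 + 0.000083 + 0.013971 = 0.394944
B_C = 1 / 0.394944 = 2.5320
Σp_Bᵢ² = 0.0267² + 0.0667² + 0.5133² + 0.3933² = 0.000713 + 0.004449 + 0.263477 + 0.154685 = 0.423324
B_B = 1 / 0.423324 = 2.3623
Σp_Aᵢ² = 0.0040² + 0.1400² + 0.0080² + 0.8480² = 0.000016 + 0.019600 + 0.000064 + 0.719104 = 0.738784
B_A = 1 / 0.738784 = 1.3536
Ranking by B (broadest → narrowest): Andrena sp. C (2.53) > Andrena sp. B (2.36) > Andrena sp. A (1.35)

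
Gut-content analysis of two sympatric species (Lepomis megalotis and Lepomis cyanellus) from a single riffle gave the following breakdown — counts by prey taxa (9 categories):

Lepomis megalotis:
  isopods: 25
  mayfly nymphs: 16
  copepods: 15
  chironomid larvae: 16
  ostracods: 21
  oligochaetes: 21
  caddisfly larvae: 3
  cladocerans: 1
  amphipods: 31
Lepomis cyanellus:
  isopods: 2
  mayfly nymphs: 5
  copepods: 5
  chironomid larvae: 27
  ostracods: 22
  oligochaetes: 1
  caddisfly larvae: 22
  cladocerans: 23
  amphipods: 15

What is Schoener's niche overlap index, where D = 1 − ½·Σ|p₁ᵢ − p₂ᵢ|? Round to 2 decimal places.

0.50

Proportions for Lepomis megalotis (n=149): 25/149=0.1678, 16/149=0.1074, 15/149=0.1007, 16/149=0.1074, 21/149=0.1409, 21/149=0.1409, 3/149=0.0201, 1/149=0.0067, 31/149=0.2081
Proportions for Lepomis cyanellus (n=122): 2/122=0.0164, 5/122=0.0410, 5/122=0.0410, 27/122=0.2213, 22/122=0.1803, 1/122=0.0082, 22/122=0.1803, 23/122=0.1885, 15/122=0.1230
Σ|p₁ᵢ − p₂ᵢ| = 0.1514 + 0.0664 + 0.0597 + 0.1139 + 0.0394 + 0.1327 + 0.1602 + 0.1818 + 0.0851 = 0.9906
D = 1 − ½ × 0.9906 = 1 − 0.49530 = 0.50470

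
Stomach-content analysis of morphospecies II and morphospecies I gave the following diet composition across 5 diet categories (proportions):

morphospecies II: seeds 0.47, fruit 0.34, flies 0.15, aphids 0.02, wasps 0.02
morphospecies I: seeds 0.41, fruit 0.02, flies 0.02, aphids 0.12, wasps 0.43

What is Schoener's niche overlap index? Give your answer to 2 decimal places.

0.49

Σ|p₁ᵢ − p₂ᵢ| = 0.06 + 0.32 + 0.13 + 0.10 + 0.41 = 1.02
D = 1 − ½ × 1.02 = 1 − 0.510 = 0.4900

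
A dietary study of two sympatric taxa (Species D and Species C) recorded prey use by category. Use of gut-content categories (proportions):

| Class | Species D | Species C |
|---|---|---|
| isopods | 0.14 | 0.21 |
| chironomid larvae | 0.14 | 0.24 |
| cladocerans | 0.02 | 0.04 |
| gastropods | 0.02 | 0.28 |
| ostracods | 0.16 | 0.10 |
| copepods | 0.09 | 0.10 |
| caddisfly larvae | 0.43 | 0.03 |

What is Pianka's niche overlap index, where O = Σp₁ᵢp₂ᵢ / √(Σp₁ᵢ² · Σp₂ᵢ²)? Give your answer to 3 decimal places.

0.469

Σ p₁ᵢp₂ᵢ = 0.0294 + 0.0336 + 0.0008 + 0.0056 + 0.0160 + 0.0090 + 0.0129 = 0.1073
Σp_1ᵢ² = 0.14² + 0.14² + 0.02² + 0.02² + 0.16² + 0.09² + 0.43² = 0.0196 + 0.0196 + 0.0004 + 0.0004 + 0.0256 + 0.0081 + 0.1849 = 0.2586
Σp_2ᵢ² = 0.21² + 0.24² + 0.04² + 0.28² + 0.10² + 0.10² + 0.03² = 0.0441 + 0.0576 + 0.0016 + 0.0784 + 0.0100 + 0.0100 + 0.0009 = 0.2026
O = 0.1073 / √(0.2586 × 0.2026) = 0.1073 / 0.228894 = 0.46878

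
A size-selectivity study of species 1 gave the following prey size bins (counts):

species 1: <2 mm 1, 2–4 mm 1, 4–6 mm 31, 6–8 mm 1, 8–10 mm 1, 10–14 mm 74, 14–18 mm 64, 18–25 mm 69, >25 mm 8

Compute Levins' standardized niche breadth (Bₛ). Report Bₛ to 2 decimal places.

0.38

Proportions for species 1 (n=250): 1/250=0.0040, 1/250=0.0040, 31/250=0.1240, 1/250=0.0040, 1/250=0.0040, 74/250=0.2960, 64/250=0.2560, 69/250=0.2760, 8/250=0.0320
Σpᵢ² = 0.0040² + 0.0040² + 0.1240² + 0.0040² + 0.0040² + 0.2960² + 0.2560² + 0.2760² + 0.0320² = 0.000016 + 0.000016 + 0.015376 + 0.000016 + 0.000016 + 0.087616 + 0.065536 + 0.076176 + 0.001024 = 0.245792
B = 1 / 0.245792 = 4.0685
Bₛ = (B − 1)/(n − 1) = (4.0685 − 1)/(9 − 1) = 3.0685/8 = 0.3836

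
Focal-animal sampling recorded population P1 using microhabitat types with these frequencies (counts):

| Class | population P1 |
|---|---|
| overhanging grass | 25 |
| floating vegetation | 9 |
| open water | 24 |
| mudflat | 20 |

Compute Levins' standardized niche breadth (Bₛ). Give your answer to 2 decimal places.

Proportions for population P1 (n=78): 25/78=0.3205, 9/78=0.1154, 24/78=0.3077, 20/78=0.2564
Σpᵢ² = 0.3205² + 0.1154² + 0.3077² + 0.2564² = 0.102720 + 0.013317 + 0.094679 + 0.065741 = 0.276457
B = 1 / 0.276457 = 3.6172
Bₛ = (B − 1)/(n − 1) = (3.6172 − 1)/(4 − 1) = 2.6172/3 = 0.8724

0.87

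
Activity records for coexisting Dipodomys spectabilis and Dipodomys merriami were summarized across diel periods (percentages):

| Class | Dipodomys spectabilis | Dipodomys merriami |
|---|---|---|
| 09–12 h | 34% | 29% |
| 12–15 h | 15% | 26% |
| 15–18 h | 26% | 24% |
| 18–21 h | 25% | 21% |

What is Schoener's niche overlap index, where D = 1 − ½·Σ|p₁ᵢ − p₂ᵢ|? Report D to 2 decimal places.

0.89

Convert percentages to proportions (divide by 100).
Σ|p₁ᵢ − p₂ᵢ| = 0.05 + 0.11 + 0.02 + 0.04 = 0.22
D = 1 − ½ × 0.22 = 1 − 0.110 = 0.8900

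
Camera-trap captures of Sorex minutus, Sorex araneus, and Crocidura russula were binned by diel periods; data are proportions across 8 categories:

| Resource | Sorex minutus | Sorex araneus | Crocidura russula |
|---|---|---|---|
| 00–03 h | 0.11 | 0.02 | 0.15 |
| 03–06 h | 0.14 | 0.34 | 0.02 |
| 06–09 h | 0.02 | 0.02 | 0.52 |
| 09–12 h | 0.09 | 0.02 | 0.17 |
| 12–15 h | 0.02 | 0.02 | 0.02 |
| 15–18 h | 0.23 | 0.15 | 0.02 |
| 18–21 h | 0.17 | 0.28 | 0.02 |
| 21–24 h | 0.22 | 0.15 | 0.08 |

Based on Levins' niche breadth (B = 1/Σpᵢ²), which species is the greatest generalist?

Sorex minutus

Σp_minuᵢ² = 0.11² + 0.14² + 0.02² + 0.09² + 0.02² + 0.23² + 0.17² + 0.22² = 0.0121 + 0.0196 + 0.0004 + 0.0081 + 0.0004 + 0.0529 + 0.0289 + 0.0484 = 0.1708
B_minu = 1 / 0.1708 = 5.8548
Σp_aranᵢ² = 0.02² + 0.34² + 0.02² + 0.02² + 0.02² + 0.15² + 0.28² + 0.15² = 0.0004 + 0.1156 + 0.0004 + 0.0004 + 0.0004 + 0.0225 + 0.0784 + 0.0225 = 0.2406
B_aran = 1 / 0.2406 = 4.1563
Σp_russᵢ² = 0.15² + 0.02² + 0.52² + 0.17² + 0.02² + 0.02² + 0.02² + 0.08² = 0.0225 + 0.0004 + 0.2704 + 0.0289 + 0.0004 + 0.0004 + 0.0004 + 0.0064 = 0.3298
B_russ = 1 / 0.3298 = 3.0321
Highest B → broadest niche (most generalist): Sorex minutus (B = 5.85).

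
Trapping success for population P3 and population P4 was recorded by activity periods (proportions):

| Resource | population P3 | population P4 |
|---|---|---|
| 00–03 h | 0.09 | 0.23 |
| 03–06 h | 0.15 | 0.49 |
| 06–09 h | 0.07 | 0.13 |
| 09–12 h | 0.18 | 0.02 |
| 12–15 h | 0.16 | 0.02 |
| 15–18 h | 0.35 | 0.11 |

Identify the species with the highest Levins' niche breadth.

Σp_P3ᵢ² = 0.09² + 0.15² + 0.07² + 0.18² + 0.16² + 0.35² = 0.0081 + 0.0225 + 0.0049 + 0.0324 + 0.0256 + 0.1225 = 0.2160
B_P3 = 1 / 0.2160 = 4.6296
Σp_P4ᵢ² = 0.23² + 0.49² + 0.13² + 0.02² + 0.02² + 0.11² = 0.0529 + 0.2401 + 0.0169 + 0.0004 + 0.0004 + 0.0121 = 0.3228
B_P4 = 1 / 0.3228 = 3.0979
Highest B → broadest niche (most generalist): population P3 (B = 4.63).

population P3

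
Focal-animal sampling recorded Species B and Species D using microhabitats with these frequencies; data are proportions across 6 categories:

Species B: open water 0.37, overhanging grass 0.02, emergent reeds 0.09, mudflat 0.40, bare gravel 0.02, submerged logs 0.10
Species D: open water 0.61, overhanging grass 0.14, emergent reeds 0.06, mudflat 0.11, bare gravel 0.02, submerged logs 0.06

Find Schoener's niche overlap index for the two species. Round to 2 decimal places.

Σ|p₁ᵢ − p₂ᵢ| = 0.24 + 0.12 + 0.03 + 0.29 + 0.00 + 0.04 = 0.72
D = 1 − ½ × 0.72 = 1 − 0.360 = 0.6400

0.64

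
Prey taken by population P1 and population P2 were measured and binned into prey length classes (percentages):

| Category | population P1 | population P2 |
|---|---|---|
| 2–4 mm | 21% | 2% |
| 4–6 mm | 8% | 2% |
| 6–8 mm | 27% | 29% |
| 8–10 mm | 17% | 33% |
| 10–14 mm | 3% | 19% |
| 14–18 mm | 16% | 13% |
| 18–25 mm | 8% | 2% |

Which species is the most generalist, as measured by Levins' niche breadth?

population P1

Convert percentages to proportions (divide by 100).
Σp_P1ᵢ² = 0.21² + 0.08² + 0.27² + 0.17² + 0.03² + 0.16² + 0.08² = 0.0441 + 0.0064 + 0.0729 + 0.0289 + 0.0009 + 0.0256 + 0.0064 = 0.1852
B_P1 = 1 / 0.1852 = 5.3996
Σp_P2ᵢ² = 0.02² + 0.02² + 0.29² + 0.33² + 0.19² + 0.13² + 0.02² = 0.0004 + 0.0004 + 0.0841 + 0.1089 + 0.0361 + 0.0169 + 0.0004 = 0.2472
B_P2 = 1 / 0.2472 = 4.0453
Highest B → broadest niche (most generalist): population P1 (B = 5.40).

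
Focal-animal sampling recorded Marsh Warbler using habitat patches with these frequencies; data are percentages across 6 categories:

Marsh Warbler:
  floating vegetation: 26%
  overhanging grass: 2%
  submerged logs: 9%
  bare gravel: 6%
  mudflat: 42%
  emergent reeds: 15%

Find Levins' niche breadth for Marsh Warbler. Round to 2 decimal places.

Convert percentages to proportions (divide by 100).
Σpᵢ² = 0.26² + 0.02² + 0.09² + 0.06² + 0.42² + 0.15² = 0.0676 + 0.0004 + 0.0081 + 0.0036 + 0.1764 + 0.0225 = 0.2786
B = 1 / 0.2786 = 3.5894

3.59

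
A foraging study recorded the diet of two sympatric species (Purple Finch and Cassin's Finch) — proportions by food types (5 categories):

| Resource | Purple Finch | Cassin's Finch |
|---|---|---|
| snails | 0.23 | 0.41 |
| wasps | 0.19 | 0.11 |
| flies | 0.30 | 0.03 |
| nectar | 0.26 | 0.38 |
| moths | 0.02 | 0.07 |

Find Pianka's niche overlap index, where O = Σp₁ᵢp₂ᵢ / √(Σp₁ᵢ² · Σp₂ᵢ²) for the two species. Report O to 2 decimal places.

Σ p₁ᵢp₂ᵢ = 0.0943 + 0.0209 + 0.0090 + 0.0988 + 0.0014 = 0.2244
Σp_1ᵢ² = 0.23² + 0.19² + 0.30² + 0.26² + 0.02² = 0.0529 + 0.0361 + 0.0900 + 0.0676 + 0.0004 = 0.2470
Σp_2ᵢ² = 0.41² + 0.11² + 0.03² + 0.38² + 0.07² = 0.1681 + 0.0121 + 0.0009 + 0.1444 + 0.0049 = 0.3304
O = 0.2244 / √(0.2470 × 0.3304) = 0.2244 / 0.28567 = 0.7855

0.79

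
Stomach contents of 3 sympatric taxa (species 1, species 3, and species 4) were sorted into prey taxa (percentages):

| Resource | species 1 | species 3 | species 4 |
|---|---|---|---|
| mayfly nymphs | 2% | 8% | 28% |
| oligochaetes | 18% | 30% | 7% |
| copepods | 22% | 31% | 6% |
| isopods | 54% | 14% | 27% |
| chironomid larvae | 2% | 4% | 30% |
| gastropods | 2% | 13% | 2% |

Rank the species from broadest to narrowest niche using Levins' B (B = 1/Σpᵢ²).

species 3 > species 4 > species 1

Convert percentages to proportions (divide by 100).
Σp_1ᵢ² = 0.02² + 0.18² + 0.22² + 0.54² + 0.02² + 0.02² = 0.0004 + 0.0324 + 0.0484 + 0.2916 + 0.0004 + 0.0004 = 0.3736
B_1 = 1 / 0.3736 = 2.6767
Σp_3ᵢ² = 0.08² + 0.30² + 0.31² + 0.14² + 0.04² + 0.13² = 0.0064 + 0.0900 + 0.0961 + 0.0196 + 0.0016 + 0.0169 = 0.2306
B_3 = 1 / 0.2306 = 4.3365
Σp_4ᵢ² = 0.28² + 0.07² + 0.06² + 0.27² + 0.30² + 0.02² = 0.0784 + 0.0049 + 0.0036 + 0.0729 + 0.0900 + 0.0004 = 0.2502
B_4 = 1 / 0.2502 = 3.9968
Ranking by B (broadest → narrowest): species 3 (4.34) > species 4 (4.00) > species 1 (2.68)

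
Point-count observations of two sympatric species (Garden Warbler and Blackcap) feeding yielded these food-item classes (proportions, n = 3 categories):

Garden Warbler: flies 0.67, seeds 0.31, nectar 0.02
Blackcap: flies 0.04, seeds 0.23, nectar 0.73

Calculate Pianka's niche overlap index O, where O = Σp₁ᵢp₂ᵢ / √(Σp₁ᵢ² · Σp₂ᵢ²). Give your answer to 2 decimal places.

0.20

Σ p₁ᵢp₂ᵢ = 0.0268 + 0.0713 + 0.0146 = 0.1127
Σp_1ᵢ² = 0.67² + 0.31² + 0.02² = 0.4489 + 0.0961 + 0.0004 = 0.5454
Σp_2ᵢ² = 0.04² + 0.23² + 0.73² = 0.0016 + 0.0529 + 0.5329 = 0.5874
O = 0.1127 / √(0.5454 × 0.5874) = 0.1127 / 0.56601 = 0.1991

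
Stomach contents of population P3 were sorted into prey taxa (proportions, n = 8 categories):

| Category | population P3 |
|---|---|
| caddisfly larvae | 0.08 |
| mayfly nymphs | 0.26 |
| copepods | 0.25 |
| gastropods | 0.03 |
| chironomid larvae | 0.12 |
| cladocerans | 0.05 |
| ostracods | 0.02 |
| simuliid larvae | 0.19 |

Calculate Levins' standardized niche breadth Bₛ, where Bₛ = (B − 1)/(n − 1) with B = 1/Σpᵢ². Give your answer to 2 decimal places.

0.61

Σpᵢ² = 0.08² + 0.26² + 0.25² + 0.03² + 0.12² + 0.05² + 0.02² + 0.19² = 0.0064 + 0.0676 + 0.0625 + 0.0009 + 0.0144 + 0.0025 + 0.0004 + 0.0361 = 0.1908
B = 1 / 0.1908 = 5.2411
Bₛ = (B − 1)/(n − 1) = (5.2411 − 1)/(8 − 1) = 4.2411/7 = 0.6059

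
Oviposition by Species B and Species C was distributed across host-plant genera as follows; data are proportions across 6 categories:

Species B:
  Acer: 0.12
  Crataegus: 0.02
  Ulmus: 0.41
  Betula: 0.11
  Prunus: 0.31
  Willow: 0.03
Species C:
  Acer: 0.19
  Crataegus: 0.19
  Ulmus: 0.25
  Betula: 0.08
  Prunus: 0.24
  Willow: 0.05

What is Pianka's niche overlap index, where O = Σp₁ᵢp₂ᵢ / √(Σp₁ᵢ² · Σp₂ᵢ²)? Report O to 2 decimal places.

Σ p₁ᵢp₂ᵢ = 0.0228 + 0.0038 + 0.1025 + 0.0088 + 0.0744 + 0.0015 = 0.2138
Σp_1ᵢ² = 0.12² + 0.02² + 0.41² + 0.11² + 0.31² + 0.03² = 0.0144 + 0.0004 + 0.1681 + 0.0121 + 0.0961 + 0.0009 = 0.2920
Σp_2ᵢ² = 0.19² + 0.19² + 0.25² + 0.08² + 0.24² + 0.05² = 0.0361 + 0.0361 + 0.0625 + 0.0064 + 0.0576 + 0.0025 = 0.2012
O = 0.2138 / √(0.2920 × 0.2012) = 0.2138 / 0.24238 = 0.8821

0.88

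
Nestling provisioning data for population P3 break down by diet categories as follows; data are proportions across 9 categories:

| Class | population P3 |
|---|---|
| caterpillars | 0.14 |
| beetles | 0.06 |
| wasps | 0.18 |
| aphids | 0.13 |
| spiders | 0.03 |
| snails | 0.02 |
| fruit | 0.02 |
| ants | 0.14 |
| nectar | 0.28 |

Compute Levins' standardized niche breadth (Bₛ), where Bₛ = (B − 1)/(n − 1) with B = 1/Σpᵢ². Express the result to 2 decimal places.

0.60

Σpᵢ² = 0.14² + 0.06² + 0.18² + 0.13² + 0.03² + 0.02² + 0.02² + 0.14² + 0.28² = 0.0196 + 0.0036 + 0.0324 + 0.0169 + 0.0009 + 0.0004 + 0.0004 + 0.0196 + 0.0784 = 0.1722
B = 1 / 0.1722 = 5.8072
Bₛ = (B − 1)/(n − 1) = (5.8072 − 1)/(9 − 1) = 4.8072/8 = 0.6009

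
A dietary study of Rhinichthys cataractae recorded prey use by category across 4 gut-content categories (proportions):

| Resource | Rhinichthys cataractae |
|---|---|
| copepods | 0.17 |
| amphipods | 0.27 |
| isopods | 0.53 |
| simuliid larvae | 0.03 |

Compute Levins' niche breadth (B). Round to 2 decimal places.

Σpᵢ² = 0.17² + 0.27² + 0.53² + 0.03² = 0.0289 + 0.0729 + 0.2809 + 0.0009 = 0.3836
B = 1 / 0.3836 = 2.6069

2.61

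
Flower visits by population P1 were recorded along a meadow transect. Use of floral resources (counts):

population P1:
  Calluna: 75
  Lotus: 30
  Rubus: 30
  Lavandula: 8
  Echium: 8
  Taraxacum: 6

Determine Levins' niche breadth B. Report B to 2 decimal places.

3.25

Proportions for population P1 (n=157): 75/157=0.4777, 30/157=0.1911, 30/157=0.1911, 8/157=0.0510, 8/157=0.0510, 6/157=0.0382
Σpᵢ² = 0.4777² + 0.1911² + 0.1911² + 0.0510² + 0.0510² + 0.0382² = 0.228197 + 0.036519 + 0.036519 + 0.002601 + 0.002601 + 0.001459 = 0.307896
B = 1 / 0.307896 = 3.2478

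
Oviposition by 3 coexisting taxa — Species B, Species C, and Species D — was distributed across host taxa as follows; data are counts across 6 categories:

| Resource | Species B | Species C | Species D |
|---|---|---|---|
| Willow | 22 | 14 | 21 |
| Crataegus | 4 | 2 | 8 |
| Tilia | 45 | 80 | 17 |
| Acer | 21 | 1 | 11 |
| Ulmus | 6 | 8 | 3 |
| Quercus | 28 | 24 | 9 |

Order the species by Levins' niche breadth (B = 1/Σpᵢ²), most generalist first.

Proportions for Species B (n=126): 22/126=0.1746, 4/126=0.0317, 45/126=0.3571, 21/126=0.1667, 6/126=0.0476, 28/126=0.2222
Proportions for Species C (n=129): 14/129=0.1085, 2/129=0.0155, 80/129=0.6202, 1/129=0.0078, 8/129=0.0620, 24/129=0.1860
Proportions for Species D (n=69): 21/69=0.3043, 8/69=0.1159, 17/69=0.2464, 11/69=0.1594, 3/69=0.0435, 9/69=0.1304
Σp_Bᵢ² = 0.1746² + 0.0317² + 0.3571² + 0.1667² + 0.0476² + 0.2222² = 0.030485 + 0.001005 + 0.127520 + 0.027789 + 0.002266 + 0.049373 = 0.238438
B_B = 1 / 0.238438 = 4.1940
Σp_Cᵢ² = 0.1085² + 0.0155² + 0.6202² + 0.0078² + 0.0620² + 0.1860² = 0.011772 + 0.000240 + 0.384648 + 0.000061 + 0.003844 + 0.034596 = 0.435161
B_C = 1 / 0.435161 = 2.2980
Σp_Dᵢ² = 0.3043² + 0.1159² + 0.2464² + 0.1594² + 0.0435² + 0.1304² = 0.092598 + 0.013433 + 0.060713 + 0.025408 + 0.001892 + 0.017004 = 0.211048
B_D = 1 / 0.211048 = 4.7383
Ranking by B (broadest → narrowest): Species D (4.74) > Species B (4.19) > Species C (2.30)

Species D > Species B > Species C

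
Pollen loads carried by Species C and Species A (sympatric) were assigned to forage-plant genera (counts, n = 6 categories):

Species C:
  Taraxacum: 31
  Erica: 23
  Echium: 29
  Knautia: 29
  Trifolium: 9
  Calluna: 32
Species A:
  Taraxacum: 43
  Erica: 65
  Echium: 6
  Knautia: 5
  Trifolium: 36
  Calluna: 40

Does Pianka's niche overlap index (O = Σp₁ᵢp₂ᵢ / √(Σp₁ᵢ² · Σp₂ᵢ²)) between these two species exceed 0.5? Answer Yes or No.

Yes

Proportions for Species C (n=153): 31/153=0.2026, 23/153=0.1503, 29/153=0.1895, 29/153=0.1895, 9/153=0.0588, 32/153=0.2092
Proportions for Species A (n=195): 43/195=0.2205, 65/195=0.3333, 6/195=0.0308, 5/195=0.0256, 36/195=0.1846, 40/195=0.2051
Σ p₁ᵢp₂ᵢ = 0.044673 + 0.050095 + 0.005837 + 0.004851 + 0.010854 + 0.042907 = 0.159217
Σp_1ᵢ² = 0.2026² + 0.1503² + 0.1895² + 0.1895² + 0.0588² + 0.2092² = 0.041047 + 0.022590 + 0.035910 + 0.035910 + 0.003457 + 0.043765 = 0.182679
Σp_2ᵢ² = 0.2205² + 0.3333² + 0.0308² + 0.0256² + 0.1846² + 0.2051² = 0.048620 + 0.111089 + 0.000949 + 0.000655 + 0.034077 + 0.042066 = 0.237456
O = 0.159217 / √(0.182679 × 0.237456) = 0.159217 / 0.2082744 = 0.7645
O = 0.7645 > 0.5 → Yes.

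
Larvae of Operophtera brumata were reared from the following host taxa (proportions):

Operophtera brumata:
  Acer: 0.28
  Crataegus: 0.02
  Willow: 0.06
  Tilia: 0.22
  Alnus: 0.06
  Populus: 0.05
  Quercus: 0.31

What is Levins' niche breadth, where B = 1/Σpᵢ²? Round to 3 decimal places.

4.292

Σpᵢ² = 0.28² + 0.02² + 0.06² + 0.22² + 0.06² + 0.05² + 0.31² = 0.0784 + 0.0004 + 0.0036 + 0.0484 + 0.0036 + 0.0025 + 0.0961 = 0.2330
B = 1 / 0.2330 = 4.29185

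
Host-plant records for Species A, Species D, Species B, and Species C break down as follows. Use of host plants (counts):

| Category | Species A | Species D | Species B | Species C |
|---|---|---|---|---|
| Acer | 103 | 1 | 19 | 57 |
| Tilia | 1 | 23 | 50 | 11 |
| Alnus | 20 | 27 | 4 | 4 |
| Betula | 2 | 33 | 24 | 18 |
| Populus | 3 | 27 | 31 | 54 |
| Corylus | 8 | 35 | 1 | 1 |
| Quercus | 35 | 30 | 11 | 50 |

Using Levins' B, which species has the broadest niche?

Species D

Proportions for Species A (n=172): 103/172=0.5988, 1/172=0.0058, 20/172=0.1163, 2/172=0.0116, 3/172=0.0174, 8/172=0.0465, 35/172=0.2035
Proportions for Species D (n=176): 1/176=0.0057, 23/176=0.1307, 27/176=0.1534, 33/176=0.1875, 27/176=0.1534, 35/176=0.1989, 30/176=0.1705
Proportions for Species B (n=140): 19/140=0.1357, 50/140=0.3571, 4/140=0.0286, 24/140=0.1714, 31/140=0.2214, 1/140=0.0071, 11/140=0.0786
Proportions for Species C (n=195): 57/195=0.2923, 11/195=0.0564, 4/195=0.0205, 18/195=0.0923, 54/195=0.2769, 1/195=0.0051, 50/195=0.2564
Σp_Aᵢ² = 0.5988² + 0.0058² + 0.1163² + 0.0116² + 0.0174² + 0.0465² + 0.2035² = 0.358561 + 0.000034 + 0.013526 + 0.000135 + 0.000303 + 0.002162 + 0.041412 = 0.416133
B_A = 1 / 0.416133 = 2.4031
Σp_Dᵢ² = 0.0057² + 0.1307² + 0.1534² + 0.1875² + 0.1534² + 0.1989² + 0.1705² = 0.000032 + 0.017082 + 0.023532 + 0.035156 + 0.023532 + 0.039561 + 0.029070 = 0.167965
B_D = 1 / 0.167965 = 5.9536
Σp_Bᵢ² = 0.1357² + 0.3571² + 0.0286² + 0.1714² + 0.2214² + 0.0071² + 0.0786² = 0.018414 + 0.127520 + 0.000818 + 0.029378 + 0.049018 + 0.000050 + 0.006178 = 0.231376
B_B = 1 / 0.231376 = 4.3220
Σp_Cᵢ² = 0.2923² + 0.0564² + 0.0205² + 0.0923² + 0.2769² + 0.0051² + 0.2564² = 0.085439 + 0.003181 + 0.000420 + 0.008519 + 0.076674 + 0.000026 + 0.065741 = 0.240000
B_C = 1 / 0.240000 = 4.1667
Highest B → broadest niche (most generalist): Species D (B = 5.95).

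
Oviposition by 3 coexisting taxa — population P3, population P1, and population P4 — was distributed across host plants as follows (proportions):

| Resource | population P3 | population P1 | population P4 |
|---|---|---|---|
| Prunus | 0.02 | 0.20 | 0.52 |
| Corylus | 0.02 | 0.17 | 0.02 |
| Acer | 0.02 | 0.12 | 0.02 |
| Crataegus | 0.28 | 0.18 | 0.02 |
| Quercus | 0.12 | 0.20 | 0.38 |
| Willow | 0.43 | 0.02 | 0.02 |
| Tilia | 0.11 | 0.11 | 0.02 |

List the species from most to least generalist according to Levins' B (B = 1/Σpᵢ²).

Σp_P3ᵢ² = 0.02² + 0.02² + 0.02² + 0.28² + 0.12² + 0.43² + 0.11² = 0.0004 + 0.0004 + 0.0004 + 0.0784 + 0.0144 + 0.1849 + 0.0121 = 0.2910
B_P3 = 1 / 0.2910 = 3.4364
Σp_P1ᵢ² = 0.20² + 0.17² + 0.12² + 0.18² + 0.20² + 0.02² + 0.11² = 0.0400 + 0.0289 + 0.0144 + 0.0324 + 0.0400 + 0.0004 + 0.0121 = 0.1682
B_P1 = 1 / 0.1682 = 5.9453
Σp_P4ᵢ² = 0.52² + 0.02² + 0.02² + 0.02² + 0.38² + 0.02² + 0.02² = 0.2704 + 0.0004 + 0.0004 + 0.0004 + 0.1444 + 0.0004 + 0.0004 = 0.4168
B_P4 = 1 / 0.4168 = 2.3992
Ranking by B (broadest → narrowest): population P1 (5.95) > population P3 (3.44) > population P4 (2.40)

population P1 > population P3 > population P4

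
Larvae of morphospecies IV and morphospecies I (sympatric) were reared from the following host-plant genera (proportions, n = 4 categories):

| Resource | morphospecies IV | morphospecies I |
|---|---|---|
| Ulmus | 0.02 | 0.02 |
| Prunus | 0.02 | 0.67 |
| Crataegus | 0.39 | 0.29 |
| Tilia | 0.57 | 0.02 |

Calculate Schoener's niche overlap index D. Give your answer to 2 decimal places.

0.35

Σ|p₁ᵢ − p₂ᵢ| = 0.00 + 0.65 + 0.10 + 0.55 = 1.30
D = 1 − ½ × 1.30 = 1 − 0.650 = 0.3500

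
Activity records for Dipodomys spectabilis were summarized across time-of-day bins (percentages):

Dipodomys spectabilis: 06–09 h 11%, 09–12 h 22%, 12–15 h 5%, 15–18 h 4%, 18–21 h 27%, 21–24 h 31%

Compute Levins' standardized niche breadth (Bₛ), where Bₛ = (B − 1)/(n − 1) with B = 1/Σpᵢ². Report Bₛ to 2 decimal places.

Convert percentages to proportions (divide by 100).
Σpᵢ² = 0.11² + 0.22² + 0.05² + 0.04² + 0.27² + 0.31² = 0.0121 + 0.0484 + 0.0025 + 0.0016 + 0.0729 + 0.0961 = 0.2336
B = 1 / 0.2336 = 4.2808
Bₛ = (B − 1)/(n − 1) = (4.2808 − 1)/(6 − 1) = 3.2808/5 = 0.6562

0.66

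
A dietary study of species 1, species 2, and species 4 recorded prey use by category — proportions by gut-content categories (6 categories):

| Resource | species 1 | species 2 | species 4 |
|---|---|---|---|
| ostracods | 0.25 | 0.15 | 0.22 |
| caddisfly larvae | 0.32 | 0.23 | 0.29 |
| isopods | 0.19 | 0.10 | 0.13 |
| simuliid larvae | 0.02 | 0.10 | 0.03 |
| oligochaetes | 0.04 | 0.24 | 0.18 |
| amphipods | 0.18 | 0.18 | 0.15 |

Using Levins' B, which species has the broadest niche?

species 2

Σp_1ᵢ² = 0.25² + 0.32² + 0.19² + 0.02² + 0.04² + 0.18² = 0.0625 + 0.1024 + 0.0361 + 0.0004 + 0.0016 + 0.0324 = 0.2354
B_1 = 1 / 0.2354 = 4.2481
Σp_2ᵢ² = 0.15² + 0.23² + 0.10² + 0.10² + 0.24² + 0.18² = 0.0225 + 0.0529 + 0.0100 + 0.0100 + 0.0576 + 0.0324 = 0.1854
B_2 = 1 / 0.1854 = 5.3937
Σp_4ᵢ² = 0.22² + 0.29² + 0.13² + 0.03² + 0.18² + 0.15² = 0.0484 + 0.0841 + 0.0169 + 0.0009 + 0.0324 + 0.0225 = 0.2052
B_4 = 1 / 0.2052 = 4.8733
Highest B → broadest niche (most generalist): species 2 (B = 5.39).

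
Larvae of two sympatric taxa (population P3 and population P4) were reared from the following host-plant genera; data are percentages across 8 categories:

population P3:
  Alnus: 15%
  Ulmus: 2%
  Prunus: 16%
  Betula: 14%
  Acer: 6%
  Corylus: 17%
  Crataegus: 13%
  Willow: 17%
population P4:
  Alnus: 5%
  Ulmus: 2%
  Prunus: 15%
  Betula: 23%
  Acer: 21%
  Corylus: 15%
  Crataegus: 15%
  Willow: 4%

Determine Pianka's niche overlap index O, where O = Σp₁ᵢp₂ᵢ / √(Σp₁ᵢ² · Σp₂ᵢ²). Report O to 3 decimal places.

0.817

Convert percentages to proportions (divide by 100).
Σ p₁ᵢp₂ᵢ = 0.0075 + 0.0004 + 0.0240 + 0.0322 + 0.0126 + 0.0255 + 0.0195 + 0.0068 = 0.1285
Σp_1ᵢ² = 0.15² + 0.02² + 0.16² + 0.14² + 0.06² + 0.17² + 0.13² + 0.17² = 0.0225 + 0.0004 + 0.0256 + 0.0196 + 0.0036 + 0.0289 + 0.0169 + 0.0289 = 0.1464
Σp_2ᵢ² = 0.05² + 0.02² + 0.15² + 0.23² + 0.21² + 0.15² + 0.15² + 0.04² = 0.0025 + 0.0004 + 0.0225 + 0.0529 + 0.0441 + 0.0225 + 0.0225 + 0.0016 = 0.1690
O = 0.1285 / √(0.1464 × 0.1690) = 0.1285 / 0.157295 = 0.81694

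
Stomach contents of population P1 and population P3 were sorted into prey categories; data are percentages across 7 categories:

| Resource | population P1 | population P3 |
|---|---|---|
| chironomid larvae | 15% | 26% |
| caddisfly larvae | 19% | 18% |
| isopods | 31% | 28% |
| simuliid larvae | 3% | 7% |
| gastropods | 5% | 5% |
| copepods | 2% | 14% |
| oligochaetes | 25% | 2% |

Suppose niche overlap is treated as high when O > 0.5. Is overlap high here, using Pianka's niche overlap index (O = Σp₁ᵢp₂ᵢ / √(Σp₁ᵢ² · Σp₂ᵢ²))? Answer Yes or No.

Yes

Convert percentages to proportions (divide by 100).
Σ p₁ᵢp₂ᵢ = 0.0390 + 0.0342 + 0.0868 + 0.0021 + 0.0025 + 0.0028 + 0.0050 = 0.1724
Σp_1ᵢ² = 0.15² + 0.19² + 0.31² + 0.03² + 0.05² + 0.02² + 0.25² = 0.0225 + 0.0361 + 0.0961 + 0.0009 + 0.0025 + 0.0004 + 0.0625 = 0.2210
Σp_2ᵢ² = 0.26² + 0.18² + 0.28² + 0.07² + 0.05² + 0.14² + 0.02² = 0.0676 + 0.0324 + 0.0784 + 0.0049 + 0.0025 + 0.0196 + 0.0004 = 0.2058
O = 0.1724 / √(0.2210 × 0.2058) = 0.1724 / 0.21326 = 0.8084
O = 0.8084 > 0.5 → Yes.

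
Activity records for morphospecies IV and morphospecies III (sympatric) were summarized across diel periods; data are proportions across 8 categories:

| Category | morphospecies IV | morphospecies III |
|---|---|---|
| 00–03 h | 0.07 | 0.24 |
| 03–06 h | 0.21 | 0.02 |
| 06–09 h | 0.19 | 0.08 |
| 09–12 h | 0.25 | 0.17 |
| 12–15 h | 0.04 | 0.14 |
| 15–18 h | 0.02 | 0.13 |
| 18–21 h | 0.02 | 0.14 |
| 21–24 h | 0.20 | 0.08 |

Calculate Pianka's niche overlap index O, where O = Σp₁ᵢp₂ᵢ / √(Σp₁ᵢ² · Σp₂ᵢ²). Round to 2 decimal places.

0.61

Σ p₁ᵢp₂ᵢ = 0.0168 + 0.0042 + 0.0152 + 0.0425 + 0.0056 + 0.0026 + 0.0028 + 0.0160 = 0.1057
Σp_1ᵢ² = 0.07² + 0.21² + 0.19² + 0.25² + 0.04² + 0.02² + 0.02² + 0.20² = 0.0049 + 0.0441 + 0.0361 + 0.0625 + 0.0016 + 0.0004 + 0.0004 + 0.0400 = 0.1900
Σp_2ᵢ² = 0.24² + 0.02² + 0.08² + 0.17² + 0.14² + 0.13² + 0.14² + 0.08² = 0.0576 + 0.0004 + 0.0064 + 0.0289 + 0.0196 + 0.0169 + 0.0196 + 0.0064 = 0.1558
O = 0.1057 / √(0.1900 × 0.1558) = 0.1057 / 0.17205 = 0.6144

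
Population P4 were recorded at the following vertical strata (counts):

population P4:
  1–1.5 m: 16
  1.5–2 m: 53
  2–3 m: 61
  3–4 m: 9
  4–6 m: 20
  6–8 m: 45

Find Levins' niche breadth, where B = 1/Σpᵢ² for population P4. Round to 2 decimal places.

Proportions for population P4 (n=204): 16/204=0.0784, 53/204=0.2598, 61/204=0.2990, 9/204=0.0441, 20/204=0.0980, 45/204=0.2206
Σpᵢ² = 0.0784² + 0.2598² + 0.2990² + 0.0441² + 0.0980² + 0.2206² = 0.006147 + 0.067496 + 0.089401 + 0.001945 + 0.009604 + 0.048664 = 0.223257
B = 1 / 0.223257 = 4.4791

4.48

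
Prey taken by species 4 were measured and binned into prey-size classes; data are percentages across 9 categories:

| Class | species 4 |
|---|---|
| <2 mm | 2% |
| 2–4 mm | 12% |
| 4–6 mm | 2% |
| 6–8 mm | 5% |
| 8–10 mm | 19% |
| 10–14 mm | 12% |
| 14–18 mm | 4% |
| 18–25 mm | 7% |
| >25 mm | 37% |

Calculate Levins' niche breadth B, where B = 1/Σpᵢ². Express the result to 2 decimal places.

Convert percentages to proportions (divide by 100).
Σpᵢ² = 0.02² + 0.12² + 0.02² + 0.05² + 0.19² + 0.12² + 0.04² + 0.07² + 0.37² = 0.0004 + 0.0144 + 0.0004 + 0.0025 + 0.0361 + 0.0144 + 0.0016 + 0.0049 + 0.1369 = 0.2116
B = 1 / 0.2116 = 4.7259

4.73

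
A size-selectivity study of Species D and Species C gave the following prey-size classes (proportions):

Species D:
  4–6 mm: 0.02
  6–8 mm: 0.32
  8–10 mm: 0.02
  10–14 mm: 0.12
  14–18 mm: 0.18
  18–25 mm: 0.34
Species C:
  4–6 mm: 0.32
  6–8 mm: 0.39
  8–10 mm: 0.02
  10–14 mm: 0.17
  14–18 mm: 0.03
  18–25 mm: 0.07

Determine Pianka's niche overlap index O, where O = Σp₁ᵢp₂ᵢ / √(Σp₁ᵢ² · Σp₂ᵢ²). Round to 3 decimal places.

0.653

Σ p₁ᵢp₂ᵢ = 0.0064 + 0.1248 + 0.0004 + 0.0204 + 0.0054 + 0.0238 = 0.1812
Σp_1ᵢ² = 0.02² + 0.32² + 0.02² + 0.12² + 0.18² + 0.34² = 0.0004 + 0.1024 + 0.0004 + 0.0144 + 0.0324 + 0.1156 = 0.2656
Σp_2ᵢ² = 0.32² + 0.39² + 0.02² + 0.17² + 0.03² + 0.07² = 0.1024 + 0.1521 + 0.0004 + 0.0289 + 0.0009 + 0.0049 = 0.2896
O = 0.1812 / √(0.2656 × 0.2896) = 0.1812 / 0.277341 = 0.65335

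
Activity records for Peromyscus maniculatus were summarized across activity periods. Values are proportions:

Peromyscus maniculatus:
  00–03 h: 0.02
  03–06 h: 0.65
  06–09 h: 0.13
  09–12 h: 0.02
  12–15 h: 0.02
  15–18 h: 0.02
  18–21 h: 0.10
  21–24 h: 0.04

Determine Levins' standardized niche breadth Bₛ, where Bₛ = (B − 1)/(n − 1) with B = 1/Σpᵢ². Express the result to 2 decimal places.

0.17

Σpᵢ² = 0.02² + 0.65² + 0.13² + 0.02² + 0.02² + 0.02² + 0.10² + 0.04² = 0.0004 + 0.4225 + 0.0169 + 0.0004 + 0.0004 + 0.0004 + 0.0100 + 0.0016 = 0.4526
B = 1 / 0.4526 = 2.2095
Bₛ = (B − 1)/(n − 1) = (2.2095 − 1)/(8 − 1) = 1.2095/7 = 0.1728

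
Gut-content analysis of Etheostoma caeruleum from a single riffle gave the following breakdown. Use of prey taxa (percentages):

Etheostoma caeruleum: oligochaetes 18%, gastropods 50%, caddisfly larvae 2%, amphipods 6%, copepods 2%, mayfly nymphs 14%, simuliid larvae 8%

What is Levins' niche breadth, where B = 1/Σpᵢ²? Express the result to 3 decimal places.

Convert percentages to proportions (divide by 100).
Σpᵢ² = 0.18² + 0.50² + 0.02² + 0.06² + 0.02² + 0.14² + 0.08² = 0.0324 + 0.2500 + 0.0004 + 0.0036 + 0.0004 + 0.0196 + 0.0064 = 0.3128
B = 1 / 0.3128 = 3.19693

3.197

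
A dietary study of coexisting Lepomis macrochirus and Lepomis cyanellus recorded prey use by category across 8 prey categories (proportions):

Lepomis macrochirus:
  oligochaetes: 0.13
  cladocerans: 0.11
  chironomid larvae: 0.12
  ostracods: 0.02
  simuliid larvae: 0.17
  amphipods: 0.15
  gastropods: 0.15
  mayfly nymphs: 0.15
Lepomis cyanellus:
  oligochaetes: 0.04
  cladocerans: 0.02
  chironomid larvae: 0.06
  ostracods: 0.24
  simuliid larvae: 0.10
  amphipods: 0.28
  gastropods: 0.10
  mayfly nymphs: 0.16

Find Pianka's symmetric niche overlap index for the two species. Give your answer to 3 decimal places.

0.725

Σ p₁ᵢp₂ᵢ = 0.0052 + 0.0022 + 0.0072 + 0.0048 + 0.0170 + 0.0420 + 0.0150 + 0.0240 = 0.1174
Σp_1ᵢ² = 0.13² + 0.11² + 0.12² + 0.02² + 0.17² + 0.15² + 0.15² + 0.15² = 0.0169 + 0.0121 + 0.0144 + 0.0004 + 0.0289 + 0.0225 + 0.0225 + 0.0225 = 0.1402
Σp_2ᵢ² = 0.04² + 0.02² + 0.06² + 0.24² + 0.10² + 0.28² + 0.10² + 0.16² = 0.0016 + 0.0004 + 0.0036 + 0.0576 + 0.0100 + 0.0784 + 0.0100 + 0.0256 = 0.1872
O = 0.1174 / √(0.1402 × 0.1872) = 0.1174 / 0.162004 = 0.72467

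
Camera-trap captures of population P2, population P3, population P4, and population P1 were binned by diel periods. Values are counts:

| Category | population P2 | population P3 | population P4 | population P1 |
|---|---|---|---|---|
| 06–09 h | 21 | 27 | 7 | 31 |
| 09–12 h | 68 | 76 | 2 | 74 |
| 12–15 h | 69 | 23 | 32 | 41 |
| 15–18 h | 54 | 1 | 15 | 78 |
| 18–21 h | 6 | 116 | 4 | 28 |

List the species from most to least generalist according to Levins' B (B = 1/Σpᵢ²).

population P1 > population P2 > population P3 > population P4

Proportions for population P2 (n=218): 21/218=0.0963, 68/218=0.3119, 69/218=0.3165, 54/218=0.2477, 6/218=0.0275
Proportions for population P3 (n=243): 27/243=0.1111, 76/243=0.3128, 23/243=0.0947, 1/243=0.0041, 116/243=0.4774
Proportions for population P4 (n=60): 7/60=0.1167, 2/60=0.0333, 32/60=0.5333, 15/60=0.2500, 4/60=0.0667
Proportions for population P1 (n=252): 31/252=0.1230, 74/252=0.2937, 41/252=0.1627, 78/252=0.3095, 28/252=0.1111
Σp_P2ᵢ² = 0.0963² + 0.3119² + 0.3165² + 0.2477² + 0.0275² = 0.009274 + 0.097282 + 0.100172 + 0.061355 + 0.000756 = 0.268839
B_P2 = 1 / 0.268839 = 3.7197
Σp_P3ᵢ² = 0.1111² + 0.3128² + 0.0947² + 0.0041² + 0.4774² = 0.012343 + 0.097844 + 0.008968 + 0.000017 + 0.227911 = 0.347083
B_P3 = 1 / 0.347083 = 2.8812
Σp_P4ᵢ² = 0.1167² + 0.0333² + 0.5333² + 0.2500² + 0.0667² = 0.013619 + 0.001109 + 0.284409 + 0.062500 + 0.004449 = 0.366086
B_P4 = 1 / 0.366086 = 2.7316
Σp_P1ᵢ² = 0.1230² + 0.2937² + 0.1627² + 0.3095² + 0.1111² = 0.015129 + 0.086260 + 0.026471 + 0.095790 + 0.012343 = 0.235993
B_P1 = 1 / 0.235993 = 4.2374
Ranking by B (broadest → narrowest): population P1 (4.24) > population P2 (3.72) > population P3 (2.88) > population P4 (2.73)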